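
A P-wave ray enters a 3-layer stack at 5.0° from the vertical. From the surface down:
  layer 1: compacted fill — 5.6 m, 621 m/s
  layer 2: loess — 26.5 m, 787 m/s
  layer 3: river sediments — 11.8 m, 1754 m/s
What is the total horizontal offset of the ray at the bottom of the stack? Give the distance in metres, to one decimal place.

6.4 m

p = sin θ₁/V₁ = sin 5.0°/621 = 1.4035e-04 s/m is conserved through the stack.
Layer 1: θ = 5.00°; offset = 5.6·tan 5.00° = 0.490 m.
Layer 2: sin θ = p·787 = 0.1105 → θ = 6.34°; offset = 26.5·tan 6.34° = 2.945 m.
Layer 3: sin θ = p·1754 = 0.2462 → θ = 14.25°; offset = 11.8·tan 14.25° = 2.997 m.
Summing the layer offsets gives 6.432 m.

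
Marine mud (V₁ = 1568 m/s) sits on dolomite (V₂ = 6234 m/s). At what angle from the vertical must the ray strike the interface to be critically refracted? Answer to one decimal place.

14.6°

At critical incidence the refracted ray runs along the interface (θ₂ = 90°), so sin θ_c = V₁/V₂.
θ_c = arcsin(1568/6234) = arcsin 0.2515 = 14.57°.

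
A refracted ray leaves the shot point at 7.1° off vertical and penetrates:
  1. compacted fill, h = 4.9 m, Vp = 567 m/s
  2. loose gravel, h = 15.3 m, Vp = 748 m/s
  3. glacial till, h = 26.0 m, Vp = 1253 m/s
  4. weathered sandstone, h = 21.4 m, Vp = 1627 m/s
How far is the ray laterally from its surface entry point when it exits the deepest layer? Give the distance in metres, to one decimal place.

Apply Snell's law at each interface; in layer i the horizontal offset is hᵢ·tan θᵢ.
Layer 1: θ = 7.10°; offset = 4.9·tan 7.10° = 0.610 m.
Layer 2: sin θ = 748·sin 7.1°/567 = 0.1631, θ = 9.38°; offset = 15.3·tan 9.38° = 2.529 m.
Layer 3: sin θ = 1253·sin 7.1°/567 = 0.2731, θ = 15.85°; offset = 26.0·tan 15.85° = 7.382 m.
Layer 4: sin θ = 1627·sin 7.1°/567 = 0.3547, θ = 20.77°; offset = 21.4·tan 20.77° = 8.118 m.
Σ offsets = 18.639 m.

18.6 m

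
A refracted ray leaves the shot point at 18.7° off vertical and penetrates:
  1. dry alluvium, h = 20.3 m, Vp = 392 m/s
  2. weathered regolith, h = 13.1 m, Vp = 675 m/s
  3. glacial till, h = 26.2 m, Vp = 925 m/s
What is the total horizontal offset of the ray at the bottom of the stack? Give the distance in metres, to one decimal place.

45.9 m

p = sin θ₁/V₁ = sin 18.7°/392 = 8.1789e-04 s/m is conserved through the stack.
Layer 1: θ = 18.70°; offset = 20.3·tan 18.70° = 6.871 m.
Layer 2: sin θ = p·675 = 0.5521 → θ = 33.51°; offset = 13.1·tan 33.51° = 8.674 m.
Layer 3: sin θ = p·925 = 0.7565 → θ = 49.16°; offset = 26.2·tan 49.16° = 30.311 m.
Summing the layer offsets gives 45.856 m.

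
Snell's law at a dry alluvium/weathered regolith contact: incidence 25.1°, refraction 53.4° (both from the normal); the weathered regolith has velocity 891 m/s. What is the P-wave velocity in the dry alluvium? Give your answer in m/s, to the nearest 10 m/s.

Snell's law: sin 25.1°/V₁ = sin 53.4°/V₂.
V₁ = V₂·sin 25.1°/sin 53.4° = 891 × 0.5284 = 470.79 m/s.

470 m/s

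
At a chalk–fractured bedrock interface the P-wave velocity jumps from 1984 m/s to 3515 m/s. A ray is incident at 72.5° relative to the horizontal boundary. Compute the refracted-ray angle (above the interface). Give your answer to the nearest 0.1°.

57.8°

Angle from the normal: 90° − 72.5° = 17.5°.
sin θ₁/V₁ = sin θ₂/V₂ ⇒ sin θ₂ = 3515·sin 17.5°/1984 = 3515·0.3007/1984 = 0.5328.
θ₂ = sin⁻¹(0.5328) = 32.19° (from vertical).
From the interface: 90° − 32.19° = 57.81°.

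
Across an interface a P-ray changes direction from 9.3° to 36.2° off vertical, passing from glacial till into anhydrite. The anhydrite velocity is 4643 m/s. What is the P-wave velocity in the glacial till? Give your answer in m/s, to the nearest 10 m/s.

1270 m/s

Snell's law: sin 9.3°/V₁ = sin 36.2°/V₂.
V₁ = V₂·sin 9.3°/sin 36.2° = 4643 × 0.2736 = 1270.44 m/s.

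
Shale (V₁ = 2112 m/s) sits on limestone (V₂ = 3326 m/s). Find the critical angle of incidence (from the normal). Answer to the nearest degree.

At critical incidence the refracted ray runs along the interface (θ₂ = 90°), so sin θ_c = V₁/V₂.
θ_c = arcsin(2112/3326) = arcsin 0.6350 = 39.42°.

39°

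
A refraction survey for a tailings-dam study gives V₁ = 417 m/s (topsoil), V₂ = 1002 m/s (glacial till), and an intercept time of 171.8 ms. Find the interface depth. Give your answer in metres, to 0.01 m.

39.39 m

θ_c = arcsin(417/1002) = 24.59°; cos θ_c = 0.9093.
tᵢ = 2h cos θ_c/V₁ ⇒ h = tᵢ·V₁/(2 cos θ_c) = 0.1718·417/(2·0.9093) = 39.39 m.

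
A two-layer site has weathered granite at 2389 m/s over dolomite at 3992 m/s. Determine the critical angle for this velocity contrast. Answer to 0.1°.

Critical incidence: sin θ_c = V₁/V₂ = 2389/3992 = 0.5984.
θ_c = arcsin 0.5984 = 36.76°.

36.8°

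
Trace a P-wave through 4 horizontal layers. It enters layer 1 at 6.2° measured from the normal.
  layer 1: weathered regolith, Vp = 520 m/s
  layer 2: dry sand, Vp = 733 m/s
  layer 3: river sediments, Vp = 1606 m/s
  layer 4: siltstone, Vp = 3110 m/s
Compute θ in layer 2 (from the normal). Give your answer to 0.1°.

8.8°

Ray parameter p = sin 6.2° / 520 = 2.0769e-04 s/m.
sin θ_2 = p·V_2 = 2.0769e-04 × 733 = 0.1522.
θ_2 = 8.76° from the vertical.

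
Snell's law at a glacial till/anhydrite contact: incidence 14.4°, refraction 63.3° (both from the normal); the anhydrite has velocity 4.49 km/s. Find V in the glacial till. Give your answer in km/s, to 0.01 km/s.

sin 14.4° = 0.2487; sin 63.3° = 0.8934.
V₁ = V₂·(sin θ₁/sin θ₂) = 4.49·(0.2487/0.8934) = 1.25 km/s.

1.25 km/s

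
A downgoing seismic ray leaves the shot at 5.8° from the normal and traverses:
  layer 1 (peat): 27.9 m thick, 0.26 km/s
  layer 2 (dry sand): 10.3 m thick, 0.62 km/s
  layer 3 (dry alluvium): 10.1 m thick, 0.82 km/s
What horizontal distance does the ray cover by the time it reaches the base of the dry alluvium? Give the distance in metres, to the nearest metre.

9 m

Ray parameter p = sin 5.8° / 0.26 km/s = 3.8868e-01 s/km.
Layer 1: θ = 5.80°; offset = 27.9·tan 5.80° = 2.834 m.
Layer 2: sin θ = p·0.62 = 0.2410 → θ = 13.94°; offset = 10.3·tan 13.94° = 2.557 m.
Layer 3: sin θ = p·0.82 = 0.3187 → θ = 18.59°; offset = 10.1·tan 18.59° = 3.396 m.
Σ offsets = 8.788 m.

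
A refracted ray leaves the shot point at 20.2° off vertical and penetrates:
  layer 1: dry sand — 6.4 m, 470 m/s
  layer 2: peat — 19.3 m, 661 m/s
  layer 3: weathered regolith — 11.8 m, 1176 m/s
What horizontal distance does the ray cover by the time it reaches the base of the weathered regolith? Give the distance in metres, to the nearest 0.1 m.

33.3 m

p = sin θ₁/V₁ = sin 20.2°/470 = 7.3468e-04 s/m is conserved through the stack.
Layer 1: θ = 20.20°; offset = 6.4·tan 20.20° = 2.355 m.
Layer 2: sin θ = p·661 = 0.4856 → θ = 29.05°; offset = 19.3·tan 29.05° = 10.722 m.
Layer 3: sin θ = p·1176 = 0.8640 → θ = 59.77°; offset = 11.8·tan 59.77° = 20.247 m.
Summing the layer offsets gives 33.324 m.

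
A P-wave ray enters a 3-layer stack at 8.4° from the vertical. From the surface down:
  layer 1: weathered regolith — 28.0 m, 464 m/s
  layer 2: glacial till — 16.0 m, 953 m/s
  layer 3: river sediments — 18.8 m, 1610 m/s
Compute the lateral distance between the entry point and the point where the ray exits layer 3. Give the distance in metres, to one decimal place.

Ray parameter p = sin 8.4° / 464 m/s = 3.1483e-04 s/m.
Layer 1: θ = 8.40°; offset = 28.0·tan 8.40° = 4.135 m.
Layer 2: sin θ = p·953 = 0.3000 → θ = 17.46°; offset = 16.0·tan 17.46° = 5.032 m.
Layer 3: sin θ = p·1610 = 0.5069 → θ = 30.46°; offset = 18.8·tan 30.46° = 11.055 m.
Summing the layer offsets gives 20.222 m.

20.2 m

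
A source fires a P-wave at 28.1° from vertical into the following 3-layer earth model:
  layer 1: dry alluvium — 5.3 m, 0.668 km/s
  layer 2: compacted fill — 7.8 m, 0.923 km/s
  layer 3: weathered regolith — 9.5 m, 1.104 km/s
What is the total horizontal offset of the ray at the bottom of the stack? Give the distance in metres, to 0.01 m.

21.30 m

Ray parameter p = sin 28.1° / 0.668 km/s = 7.0511e-01 s/km.
Layer 1: θ = 28.10°; offset = 5.3·tan 28.10° = 2.8299 m.
Layer 2: sin θ = p·0.923 = 0.6508 → θ = 40.60°; offset = 7.8·tan 40.60° = 6.6861 m.
Layer 3: sin θ = p·1.104 = 0.7784 → θ = 51.12°; offset = 9.5·tan 51.12° = 11.7810 m.
Summing the layer offsets gives 21.2970 m.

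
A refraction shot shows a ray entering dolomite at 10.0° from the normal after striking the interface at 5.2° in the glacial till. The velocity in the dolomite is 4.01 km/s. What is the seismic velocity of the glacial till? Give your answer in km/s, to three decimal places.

Snell's law: sin 5.2°/V₁ = sin 10.0°/V₂.
V₁ = V₂·sin 5.2°/sin 10.0° = 4.01 × 0.5219 = 2.093 km/s.

2.093 km/s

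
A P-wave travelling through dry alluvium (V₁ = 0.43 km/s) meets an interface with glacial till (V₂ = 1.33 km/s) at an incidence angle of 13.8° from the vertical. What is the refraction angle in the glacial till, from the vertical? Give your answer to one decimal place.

47.5°

Snell's law: sin θ₂ = (V₂/V₁)·sin θ₁ = (1.33/0.43)·sin 13.8° = 0.7378.
θ₂ = sin⁻¹(0.7378) = 47.54° (from vertical).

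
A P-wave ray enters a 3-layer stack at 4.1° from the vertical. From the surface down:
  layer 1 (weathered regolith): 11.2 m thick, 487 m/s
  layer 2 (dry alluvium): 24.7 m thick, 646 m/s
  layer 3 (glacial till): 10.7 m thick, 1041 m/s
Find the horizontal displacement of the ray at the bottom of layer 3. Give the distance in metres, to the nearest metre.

5 m

Apply Snell's law at each interface; in layer i the horizontal offset is hᵢ·tan θᵢ.
Layer 1: θ = 4.10°; offset = 11.2·tan 4.10° = 0.803 m.
Layer 2: sin θ = 646·sin 4.1°/487 = 0.0948, θ = 5.44°; offset = 24.7·tan 5.44° = 2.353 m.
Layer 3: sin θ = 1041·sin 4.1°/487 = 0.1528, θ = 8.79°; offset = 10.7·tan 8.79° = 1.655 m.
Σ offsets = 4.811 m.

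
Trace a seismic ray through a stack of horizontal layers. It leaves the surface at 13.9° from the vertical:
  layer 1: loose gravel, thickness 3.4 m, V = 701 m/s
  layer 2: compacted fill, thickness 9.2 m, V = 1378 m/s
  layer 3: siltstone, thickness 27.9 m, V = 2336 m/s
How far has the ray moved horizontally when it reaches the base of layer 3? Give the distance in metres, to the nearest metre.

Apply Snell's law at each interface; in layer i the horizontal offset is hᵢ·tan θᵢ.
Layer 1: θ = 13.90°; offset = 3.4·tan 13.90° = 0.841 m.
Layer 2: sin θ = 1378·sin 13.9°/701 = 0.4722, θ = 28.18°; offset = 9.2·tan 28.18° = 4.929 m.
Layer 3: sin θ = 2336·sin 13.9°/701 = 0.8005, θ = 53.18°; offset = 27.9·tan 53.18° = 37.269 m.
Σ offsets = 43.039 m.

43 m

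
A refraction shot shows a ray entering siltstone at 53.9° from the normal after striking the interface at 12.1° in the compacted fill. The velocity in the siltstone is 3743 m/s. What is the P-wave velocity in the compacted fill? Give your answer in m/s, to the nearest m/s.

sin 12.1° = 0.2096; sin 53.9° = 0.8080.
V₁ = V₂·(sin θ₁/sin θ₂) = 3743·(0.2096/0.8080) = 971.05 m/s.

971 m/s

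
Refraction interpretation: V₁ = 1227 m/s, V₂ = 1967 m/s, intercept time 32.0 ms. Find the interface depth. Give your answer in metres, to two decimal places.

25.12 m

h = tᵢ·V₁·V₂ / (2·√(V₂²−V₁²)).
√(V₂²−V₁²) = √(1967² − 1227²) = 1537.4 m/s.
h = 0.032 s × 1227 × 1967 / (2 × 1537.4) = 25.12 m.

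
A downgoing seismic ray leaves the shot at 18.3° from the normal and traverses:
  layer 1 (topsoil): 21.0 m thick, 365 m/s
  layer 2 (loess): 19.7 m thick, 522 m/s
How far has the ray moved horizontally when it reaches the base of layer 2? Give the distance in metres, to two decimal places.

16.85 m

p = sin θ₁/V₁ = sin 18.3°/365 = 8.6025e-04 s/m is conserved through the stack.
Layer 1: θ = 18.30°; offset = 21.0·tan 18.30° = 6.9451 m.
Layer 2: sin θ = p·522 = 0.4491 → θ = 26.68°; offset = 19.7·tan 26.68° = 9.9007 m.
Σ offsets = 16.8458 m.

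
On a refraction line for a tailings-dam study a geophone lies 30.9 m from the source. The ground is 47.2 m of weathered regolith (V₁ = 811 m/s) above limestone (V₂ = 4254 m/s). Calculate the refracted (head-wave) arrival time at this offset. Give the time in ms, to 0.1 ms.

θ_c = arcsin(V₁/V₂) = arcsin(811/4254) = 10.99°, cos θ_c = 0.9817.
Intercept time tᵢ = 2h cos θ_c / V₁ = 2·47.2·0.9817/811 = 0.11426 s.
t = x/V₂ + tᵢ = 30.9/4254 + 0.11426 = 0.12153 s.

121.5 ms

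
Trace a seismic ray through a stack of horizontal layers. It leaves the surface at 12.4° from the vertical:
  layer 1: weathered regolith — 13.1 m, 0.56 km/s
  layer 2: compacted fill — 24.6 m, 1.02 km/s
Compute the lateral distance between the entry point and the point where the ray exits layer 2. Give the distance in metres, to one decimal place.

Ray parameter p = sin 12.4° / 0.56 km/s = 3.8346e-01 s/km.
Layer 1: θ = 12.40°; offset = 13.1·tan 12.40° = 2.880 m.
Layer 2: sin θ = p·1.02 = 0.3911 → θ = 23.02°; offset = 24.6·tan 23.02° = 10.455 m.
Σ offsets = 13.335 m.

13.3 m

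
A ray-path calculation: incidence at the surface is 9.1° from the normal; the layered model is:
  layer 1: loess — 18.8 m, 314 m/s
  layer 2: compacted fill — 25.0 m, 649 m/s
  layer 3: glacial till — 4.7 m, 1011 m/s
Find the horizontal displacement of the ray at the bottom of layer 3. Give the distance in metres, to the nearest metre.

Apply Snell's law at each interface; in layer i the horizontal offset is hᵢ·tan θᵢ.
Layer 1: θ = 9.10°; offset = 18.8·tan 9.10° = 3.011 m.
Layer 2: sin θ = 649·sin 9.1°/314 = 0.3269, θ = 19.08°; offset = 25.0·tan 19.08° = 8.647 m.
Layer 3: sin θ = 1011·sin 9.1°/314 = 0.5092, θ = 30.61°; offset = 4.7·tan 30.61° = 2.781 m.
Summing the layer offsets gives 14.440 m.

14 m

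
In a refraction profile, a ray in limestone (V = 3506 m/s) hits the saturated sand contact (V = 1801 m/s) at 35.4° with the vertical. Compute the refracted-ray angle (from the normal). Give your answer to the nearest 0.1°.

Snell's law: sin θ₂ = (V₂/V₁)·sin θ₁ = (1801/3506)·sin 35.4° = 0.2976.
θ₂ = sin⁻¹(0.2976) = 17.31° (from vertical).

17.3°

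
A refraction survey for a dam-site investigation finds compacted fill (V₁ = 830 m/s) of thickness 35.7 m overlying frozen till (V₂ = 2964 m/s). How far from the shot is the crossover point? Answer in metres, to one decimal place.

95.2 m

θ_c = arcsin(830/2964) = 16.26°, so cos θ_c = 0.9600 and tᵢ = 2h cos θ_c/V₁ = 0.0826 s.
At crossover x/V₁ = x/V₂ + tᵢ ⇒ x = tᵢ/(1/V₁ − 1/V₂) = 0.08258/(1.2048e-03 − 3.3738e-04) = 95.20 m.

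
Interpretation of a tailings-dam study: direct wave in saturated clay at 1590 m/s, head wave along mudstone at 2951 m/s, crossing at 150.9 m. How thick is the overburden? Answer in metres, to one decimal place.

h = (x_cross/2)·√((V₂−V₁)/(V₂+V₁)).
(V₂−V₁)/(V₂+V₁) = (2951−1590)/(2951+1590) = 0.2997; √ = 0.5475.
h = (150.9/2)·0.5475 = 41.31 m.

41.3 m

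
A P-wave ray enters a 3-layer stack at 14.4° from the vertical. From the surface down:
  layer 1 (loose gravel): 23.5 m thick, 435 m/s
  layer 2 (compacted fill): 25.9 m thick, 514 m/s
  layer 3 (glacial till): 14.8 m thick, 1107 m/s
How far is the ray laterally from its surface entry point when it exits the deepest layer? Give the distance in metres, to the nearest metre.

26 m

Apply Snell's law at each interface; in layer i the horizontal offset is hᵢ·tan θᵢ.
Layer 1: θ = 14.40°; offset = 23.5·tan 14.40° = 6.034 m.
Layer 2: sin θ = 514·sin 14.4°/435 = 0.2939, θ = 17.09°; offset = 25.9·tan 17.09° = 7.962 m.
Layer 3: sin θ = 1107·sin 14.4°/435 = 0.6329, θ = 39.26°; offset = 14.8·tan 39.26° = 12.097 m.
Summing the layer offsets gives 26.094 m.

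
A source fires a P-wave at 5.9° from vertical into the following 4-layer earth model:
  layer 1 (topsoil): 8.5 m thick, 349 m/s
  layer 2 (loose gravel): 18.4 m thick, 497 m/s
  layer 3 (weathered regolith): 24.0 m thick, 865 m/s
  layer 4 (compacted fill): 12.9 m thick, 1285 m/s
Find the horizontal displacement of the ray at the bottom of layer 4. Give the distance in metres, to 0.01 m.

15.20 m

p = sin θ₁/V₁ = sin 5.9°/349 = 2.9453e-04 s/m is conserved through the stack.
Layer 1: θ = 5.90°; offset = 8.5·tan 5.90° = 0.8784 m.
Layer 2: sin θ = p·497 = 0.1464 → θ = 8.42°; offset = 18.4·tan 8.42° = 2.7228 m.
Layer 3: sin θ = p·865 = 0.2548 → θ = 14.76°; offset = 24.0·tan 14.76° = 6.3232 m.
Layer 4: sin θ = p·1285 = 0.3785 → θ = 22.24°; offset = 12.9·tan 22.24° = 5.2747 m.
Total horizontal offset = 15.1991 m.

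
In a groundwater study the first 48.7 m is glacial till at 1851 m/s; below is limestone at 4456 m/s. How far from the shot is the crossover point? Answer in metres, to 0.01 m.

x_cross = 2h·√((V₂+V₁)/(V₂−V₁)).
(V₂+V₁)/(V₂−V₁) = (4456+1851)/(4456−1851) = 2.4211; √ = 1.5560.
x_cross = 2·48.7·1.5560 = 151.55 m.

151.55 m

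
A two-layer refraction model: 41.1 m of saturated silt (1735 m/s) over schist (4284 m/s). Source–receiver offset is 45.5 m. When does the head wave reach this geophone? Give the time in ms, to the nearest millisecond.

54 ms

t = x/V₂ + 2h·√(V₂²−V₁²)/(V₁V₂).
√(V₂²−V₁²) = √(4284²−1735²) = 3916.9 m/s; delay term = 2·41.1·3916.9/(1735·4284) = 0.04332 s.
t = 45.5/4284 + 0.04332 = 0.05394 s.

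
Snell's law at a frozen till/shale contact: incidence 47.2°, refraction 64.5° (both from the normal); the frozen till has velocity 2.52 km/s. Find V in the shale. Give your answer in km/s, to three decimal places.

sin 47.2° = 0.7337; sin 64.5° = 0.9026.
V₂ = V₁·(sin θ₂/sin θ₁) = 2.52·(0.9026/0.7337) = 3.100 km/s.

3.100 km/s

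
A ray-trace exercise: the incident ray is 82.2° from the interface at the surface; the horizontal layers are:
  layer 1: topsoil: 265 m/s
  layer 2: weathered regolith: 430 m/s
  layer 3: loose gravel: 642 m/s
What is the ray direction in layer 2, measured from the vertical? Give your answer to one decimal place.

From the normal: θ₁ = 90° − 82.2° = 7.8°.
Snell's law across each interface conserves sin θ / V, so sin θ_2 = V_2·sin θ₁/V₁.
sin θ_2 = 430 × sin 7.8° / 265 = 0.2202.
θ_2 = arcsin 0.2202 = 12.72°.

12.7°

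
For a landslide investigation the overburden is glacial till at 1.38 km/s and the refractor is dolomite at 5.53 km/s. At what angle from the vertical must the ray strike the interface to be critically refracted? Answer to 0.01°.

At critical incidence the refracted ray runs along the interface (θ₂ = 90°), so sin θ_c = V₁/V₂.
θ_c = arcsin(1.38/5.53) = arcsin 0.2495 = 14.45°.

14.45°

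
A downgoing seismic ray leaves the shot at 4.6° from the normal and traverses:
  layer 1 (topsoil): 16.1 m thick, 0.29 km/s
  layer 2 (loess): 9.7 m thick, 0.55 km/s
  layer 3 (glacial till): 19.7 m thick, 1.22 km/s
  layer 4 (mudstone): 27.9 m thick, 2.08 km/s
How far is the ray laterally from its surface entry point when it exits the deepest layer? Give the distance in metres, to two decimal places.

29.47 m

p = sin θ₁/V₁ = sin 4.6°/0.29 = 2.7655e-01 s/km is conserved through the stack.
Layer 1: θ = 4.60°; offset = 16.1·tan 4.60° = 1.2954 m.
Layer 2: sin θ = p·0.55 = 0.1521 → θ = 8.75°; offset = 9.7·tan 8.75° = 1.4928 m.
Layer 3: sin θ = p·1.22 = 0.3374 → θ = 19.72°; offset = 19.7·tan 19.72° = 7.0605 m.
Layer 4: sin θ = p·2.08 = 0.5752 → θ = 35.12°; offset = 27.9·tan 35.12° = 19.6194 m.
Total horizontal offset = 29.4681 m.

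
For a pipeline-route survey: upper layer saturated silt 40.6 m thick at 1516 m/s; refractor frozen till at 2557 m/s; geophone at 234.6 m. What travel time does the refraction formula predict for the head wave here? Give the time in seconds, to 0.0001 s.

t = x/V₂ + 2h·√(V₂²−V₁²)/(V₁V₂).
√(V₂²−V₁²) = √(2557²−1516²) = 2059.1 m/s; delay term = 2·40.6·2059.1/(1516·2557) = 0.04313 s.
t = 234.6/2557 + 0.04313 = 0.13488 s.

0.1349 s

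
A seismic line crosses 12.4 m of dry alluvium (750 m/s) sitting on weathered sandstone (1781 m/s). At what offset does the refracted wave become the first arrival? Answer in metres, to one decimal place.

38.9 m

θ_c = arcsin(750/1781) = 24.90°, so cos θ_c = 0.9070 and tᵢ = 2h cos θ_c/V₁ = 0.0300 s.
At crossover x/V₁ = x/V₂ + tᵢ ⇒ x = tᵢ/(1/V₁ − 1/V₂) = 0.02999/(1.3333e-03 − 5.6148e-04) = 38.86 m.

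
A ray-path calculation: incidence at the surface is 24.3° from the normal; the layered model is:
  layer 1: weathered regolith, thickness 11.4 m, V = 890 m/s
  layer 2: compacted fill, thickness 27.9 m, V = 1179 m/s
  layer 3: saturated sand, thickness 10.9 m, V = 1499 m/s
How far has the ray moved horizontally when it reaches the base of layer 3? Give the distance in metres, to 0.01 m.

33.77 m

Ray parameter p = sin 24.3° / 890 m/s = 4.6238e-04 s/m.
Layer 1: θ = 24.30°; offset = 11.4·tan 24.30° = 5.1473 m.
Layer 2: sin θ = p·1179 = 0.5451 → θ = 33.03°; offset = 27.9·tan 33.03° = 18.1422 m.
Layer 3: sin θ = p·1499 = 0.6931 → θ = 43.88°; offset = 10.9·tan 43.88° = 10.4805 m.
Summing the layer offsets gives 33.7701 m.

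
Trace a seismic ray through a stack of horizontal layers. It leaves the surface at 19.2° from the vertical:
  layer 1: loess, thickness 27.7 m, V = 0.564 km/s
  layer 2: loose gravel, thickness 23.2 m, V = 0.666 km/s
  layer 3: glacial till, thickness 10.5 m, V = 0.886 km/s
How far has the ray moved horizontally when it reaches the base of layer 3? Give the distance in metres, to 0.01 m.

Apply Snell's law at each interface; in layer i the horizontal offset is hᵢ·tan θᵢ.
Layer 1: θ = 19.20°; offset = 27.7·tan 19.20° = 9.6462 m.
Layer 2: sin θ = 0.666·sin 19.2°/0.564 = 0.3883, θ = 22.85°; offset = 23.2·tan 22.85° = 9.7769 m.
Layer 3: sin θ = 0.886·sin 19.2°/0.564 = 0.5166, θ = 31.11°; offset = 10.5·tan 31.11° = 6.3355 m.
Σ offsets = 25.7586 m.

25.76 m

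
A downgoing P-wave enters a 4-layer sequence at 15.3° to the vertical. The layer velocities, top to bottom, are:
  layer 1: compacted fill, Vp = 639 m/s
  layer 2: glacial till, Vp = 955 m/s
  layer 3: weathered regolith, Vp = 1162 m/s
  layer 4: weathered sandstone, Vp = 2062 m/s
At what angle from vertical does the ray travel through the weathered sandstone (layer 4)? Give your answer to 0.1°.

Snell's law across each interface conserves sin θ / V, so sin θ_4 = V_4·sin θ₁/V₁.
sin θ_4 = 2062 × sin 15.3° / 639 = 0.8515.
θ_4 = arcsin 0.8515 = 58.37°.

58.4°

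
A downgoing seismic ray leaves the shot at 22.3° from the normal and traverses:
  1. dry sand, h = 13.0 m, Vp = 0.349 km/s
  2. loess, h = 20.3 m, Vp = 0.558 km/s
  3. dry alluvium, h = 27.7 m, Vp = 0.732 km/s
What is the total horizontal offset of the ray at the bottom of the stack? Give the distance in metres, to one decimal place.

57.2 m

Apply Snell's law at each interface; in layer i the horizontal offset is hᵢ·tan θᵢ.
Layer 1: θ = 22.30°; offset = 13.0·tan 22.30° = 5.332 m.
Layer 2: sin θ = 0.558·sin 22.3°/0.349 = 0.6067, θ = 37.35°; offset = 20.3·tan 37.35° = 15.493 m.
Layer 3: sin θ = 0.732·sin 22.3°/0.349 = 0.7959, θ = 52.74°; offset = 27.7·tan 52.74° = 36.412 m.
Summing the layer offsets gives 57.237 m.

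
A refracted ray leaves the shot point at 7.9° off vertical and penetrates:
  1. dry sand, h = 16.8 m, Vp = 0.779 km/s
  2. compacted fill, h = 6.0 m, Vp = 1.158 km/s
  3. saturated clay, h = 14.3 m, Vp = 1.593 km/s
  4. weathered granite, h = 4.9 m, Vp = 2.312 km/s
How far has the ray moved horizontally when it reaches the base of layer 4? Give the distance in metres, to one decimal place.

p = sin θ₁/V₁ = sin 7.9°/0.779 = 1.7644e-01 s/km is conserved through the stack.
Layer 1: θ = 7.90°; offset = 16.8·tan 7.90° = 2.331 m.
Layer 2: sin θ = p·1.158 = 0.2043 → θ = 11.79°; offset = 6.0·tan 11.79° = 1.252 m.
Layer 3: sin θ = p·1.593 = 0.2811 → θ = 16.32°; offset = 14.3·tan 16.32° = 4.188 m.
Layer 4: sin θ = p·2.312 = 0.4079 → θ = 24.07°; offset = 4.9·tan 24.07° = 2.189 m.
Summing the layer offsets gives 9.961 m.

10.0 m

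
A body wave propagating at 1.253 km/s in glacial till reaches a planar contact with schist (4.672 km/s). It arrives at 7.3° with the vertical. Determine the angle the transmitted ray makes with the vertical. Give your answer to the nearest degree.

sin θ₁/V₁ = sin θ₂/V₂ ⇒ sin θ₂ = 4.672·sin 7.3°/1.253 = 4.672·0.1271/1.253 = 0.4738.
θ₂ = sin⁻¹(0.4738) = 28.28° (from vertical).

28°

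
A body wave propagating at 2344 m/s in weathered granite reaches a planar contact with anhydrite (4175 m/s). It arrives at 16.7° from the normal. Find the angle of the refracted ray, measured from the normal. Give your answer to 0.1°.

Snell's law: sin θ₂ = (V₂/V₁)·sin θ₁ = (4175/2344)·sin 16.7° = 0.5118.
θ₂ = sin⁻¹(0.5118) = 30.79° (from vertical).

30.8°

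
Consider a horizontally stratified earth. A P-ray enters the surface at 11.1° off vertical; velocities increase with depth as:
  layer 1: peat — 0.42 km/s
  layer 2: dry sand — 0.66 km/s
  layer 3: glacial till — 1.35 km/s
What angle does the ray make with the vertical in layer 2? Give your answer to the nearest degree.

18°

Ray parameter p = sin 11.1° / 0.42 = 4.5839e-01 s/km.
sin θ_2 = p·V_2 = 4.5839e-01 × 0.66 = 0.3025.
θ_2 = arcsin 0.3025 = 17.61°.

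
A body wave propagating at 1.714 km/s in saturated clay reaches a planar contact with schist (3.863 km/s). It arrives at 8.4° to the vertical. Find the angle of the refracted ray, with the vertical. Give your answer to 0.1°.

sin θ₁/V₁ = sin θ₂/V₂ ⇒ sin θ₂ = 3.863·sin 8.4°/1.714 = 3.863·0.1461/1.714 = 0.3292.
θ₂ = arcsin 0.3292 = 19.22° from the normal.

19.2°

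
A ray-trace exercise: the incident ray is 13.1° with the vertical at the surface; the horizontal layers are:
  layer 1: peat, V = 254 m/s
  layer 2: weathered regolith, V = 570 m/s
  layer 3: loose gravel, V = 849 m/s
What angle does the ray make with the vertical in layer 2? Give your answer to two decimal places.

30.57°

Snell's law across each interface conserves sin θ / V, so sin θ_2 = V_2·sin θ₁/V₁.
sin θ_2 = 570 × sin 13.1° / 254 = 0.5086.
θ_2 = 30.57° from the vertical.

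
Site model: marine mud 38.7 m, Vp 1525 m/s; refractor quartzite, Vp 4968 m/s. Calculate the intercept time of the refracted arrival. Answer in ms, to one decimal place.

48.3 ms

tᵢ = 2h·√(V₂²−V₁²)/(V₁V₂).
√(V₂²−V₁²) = √(4968²−1525²) = 4728.1 m/s.
tᵢ = 2·38.7·4728.1/(1525·4968) = 0.04830 s.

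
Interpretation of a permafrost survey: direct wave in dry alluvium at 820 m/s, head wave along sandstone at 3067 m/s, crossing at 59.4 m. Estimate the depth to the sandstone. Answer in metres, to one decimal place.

x_cross = 2h·√((V₂+V₁)/(V₂−V₁)) → h = x_cross / (2·√((V₂+V₁)/(V₂−V₁))).
√((V₂+V₁)/(V₂−V₁)) = √((3067+820)/(3067−820)) = 1.3152.
h = 59.4 / (2·1.3152) = 22.58 m.

22.6 m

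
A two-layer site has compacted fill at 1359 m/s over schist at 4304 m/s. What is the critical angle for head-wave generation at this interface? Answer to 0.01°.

18.41°

Critical incidence: sin θ_c = V₁/V₂ = 1359/4304 = 0.3158.
θ_c = arcsin 0.3158 = 18.41°.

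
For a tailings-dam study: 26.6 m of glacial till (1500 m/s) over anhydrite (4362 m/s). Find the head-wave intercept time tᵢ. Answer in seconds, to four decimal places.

θ_c = arcsin(V₁/V₂) = arcsin(1500/4362) = 20.11°; cos θ_c = 0.9390.
tᵢ = 2h·cos θ_c / V₁ = 2·26.6·0.9390 / 1500 = 0.03330 s.

0.0333 s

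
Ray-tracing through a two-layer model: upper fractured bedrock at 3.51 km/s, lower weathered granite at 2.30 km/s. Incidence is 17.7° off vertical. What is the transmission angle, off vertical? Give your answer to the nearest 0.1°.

sin θ₁/V₁ = sin θ₂/V₂ ⇒ sin θ₂ = 2.30·sin 17.7°/3.51 = 2.30·0.3040/3.51 = 0.1992.
θ₂ = sin⁻¹(0.1992) = 11.49° (from vertical).

11.5°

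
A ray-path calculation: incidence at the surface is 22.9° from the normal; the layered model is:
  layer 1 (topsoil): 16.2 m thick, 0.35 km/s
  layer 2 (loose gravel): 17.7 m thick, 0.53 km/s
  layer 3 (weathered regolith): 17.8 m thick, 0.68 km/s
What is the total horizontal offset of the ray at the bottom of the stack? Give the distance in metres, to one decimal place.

Apply Snell's law at each interface; in layer i the horizontal offset is hᵢ·tan θᵢ.
Layer 1: θ = 22.90°; offset = 16.2·tan 22.90° = 6.843 m.
Layer 2: sin θ = 0.53·sin 22.9°/0.35 = 0.5892, θ = 36.10°; offset = 17.7·tan 36.10° = 12.909 m.
Layer 3: sin θ = 0.68·sin 22.9°/0.35 = 0.7560, θ = 49.11°; offset = 17.8·tan 49.11° = 20.559 m.
Total horizontal offset = 40.311 m.

40.3 m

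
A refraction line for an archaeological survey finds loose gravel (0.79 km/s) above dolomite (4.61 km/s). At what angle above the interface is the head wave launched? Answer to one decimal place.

Critical incidence: sin θ_c = V₁/V₂ = 0.79/4.61 = 0.1714.
θ_c = arcsin 0.1714 = 9.87°.
Measured from the interface: 90° − 9.87° = 80.13°.

80.1°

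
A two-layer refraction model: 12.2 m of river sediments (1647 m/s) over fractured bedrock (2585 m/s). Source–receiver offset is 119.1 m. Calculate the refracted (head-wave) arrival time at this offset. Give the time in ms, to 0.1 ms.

57.5 ms

θ_c = arcsin(V₁/V₂) = arcsin(1647/2585) = 39.58°, cos θ_c = 0.7708.
Intercept time tᵢ = 2h cos θ_c / V₁ = 2·12.2·0.7708/1647 = 0.01142 s.
t = x/V₂ + tᵢ = 119.1/2585 + 0.01142 = 0.05749 s.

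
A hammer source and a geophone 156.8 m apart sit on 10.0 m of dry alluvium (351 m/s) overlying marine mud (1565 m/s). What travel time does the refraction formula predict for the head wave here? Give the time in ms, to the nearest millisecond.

156 ms

θ_c = arcsin(V₁/V₂) = arcsin(351/1565) = 12.96°, cos θ_c = 0.9745.
Intercept time tᵢ = 2h cos θ_c / V₁ = 2·10.0·0.9745/351 = 0.05553 s.
t = x/V₂ + tᵢ = 156.8/1565 + 0.05553 = 0.15572 s.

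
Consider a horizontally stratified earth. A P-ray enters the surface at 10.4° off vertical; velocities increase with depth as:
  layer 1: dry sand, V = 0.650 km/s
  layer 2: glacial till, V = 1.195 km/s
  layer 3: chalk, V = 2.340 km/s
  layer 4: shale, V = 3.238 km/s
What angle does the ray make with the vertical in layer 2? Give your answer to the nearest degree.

Snell's law across each interface conserves sin θ / V, so sin θ_2 = V_2·sin θ₁/V₁.
sin θ_2 = 1.195 × sin 10.4° / 0.650 = 0.3319.
θ_2 = arcsin 0.3319 = 19.38°.

19°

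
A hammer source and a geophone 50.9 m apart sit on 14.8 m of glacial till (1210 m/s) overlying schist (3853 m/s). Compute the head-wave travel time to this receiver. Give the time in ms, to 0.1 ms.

36.4 ms

θ_c = arcsin(V₁/V₂) = arcsin(1210/3853) = 18.30°, cos θ_c = 0.9494.
Intercept time tᵢ = 2h cos θ_c / V₁ = 2·14.8·0.9494/1210 = 0.02323 s.
t = x/V₂ + tᵢ = 50.9/3853 + 0.02323 = 0.03644 s.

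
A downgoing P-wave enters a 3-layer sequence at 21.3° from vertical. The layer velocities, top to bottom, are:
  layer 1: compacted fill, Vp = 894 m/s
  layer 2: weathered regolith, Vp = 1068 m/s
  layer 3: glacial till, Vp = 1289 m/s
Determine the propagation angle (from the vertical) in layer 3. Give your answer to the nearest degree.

Snell's law across each interface conserves sin θ / V, so sin θ_3 = V_3·sin θ₁/V₁.
sin θ_3 = 1289 × sin 21.3° / 894 = 0.5237.
θ_3 = 31.58° from the vertical.

32°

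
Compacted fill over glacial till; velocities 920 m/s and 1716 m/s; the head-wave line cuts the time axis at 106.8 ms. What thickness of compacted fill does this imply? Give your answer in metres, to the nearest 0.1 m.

58.2 m

h = tᵢ·V₁·V₂ / (2·√(V₂²−V₁²)).
√(V₂²−V₁²) = √(1716² − 920²) = 1448.5 m/s.
h = 0.1068 s × 920 × 1716 / (2 × 1448.5) = 58.20 m.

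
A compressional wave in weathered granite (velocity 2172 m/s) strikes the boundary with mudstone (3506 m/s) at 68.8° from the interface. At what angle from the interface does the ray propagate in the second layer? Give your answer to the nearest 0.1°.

Convert to the normal: θ₁ = 90° − 68.8° = 21.2°.
Snell's law: sin θ₂ = (V₂/V₁)·sin θ₁ = (3506/2172)·sin 21.2° = 0.5837.
θ₂ = arcsin 0.5837 = 35.71° from the normal.
From the interface: 90° − 35.71° = 54.29°.

54.3°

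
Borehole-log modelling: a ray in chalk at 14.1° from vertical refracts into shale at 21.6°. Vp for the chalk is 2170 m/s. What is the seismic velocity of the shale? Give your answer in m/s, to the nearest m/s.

Snell's law: sin 14.1°/V₁ = sin 21.6°/V₂.
V₂ = V₁·sin 21.6°/sin 14.1° = 2170 × 1.5111 = 3279.07 m/s.

3279 m/s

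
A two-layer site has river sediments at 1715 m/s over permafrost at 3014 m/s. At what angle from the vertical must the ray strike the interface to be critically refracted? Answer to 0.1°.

Critical incidence: sin θ_c = V₁/V₂ = 1715/3014 = 0.5690.
θ_c = arcsin 0.5690 = 34.68°.

34.7°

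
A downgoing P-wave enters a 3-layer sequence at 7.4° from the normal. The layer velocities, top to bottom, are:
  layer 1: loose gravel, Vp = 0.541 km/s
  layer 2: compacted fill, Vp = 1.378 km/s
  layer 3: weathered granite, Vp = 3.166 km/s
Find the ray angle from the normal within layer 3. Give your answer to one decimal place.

Ray parameter p = sin 7.4° / 0.541 = 2.3807e-01 s/km.
sin θ_3 = p·V_3 = 2.3807e-01 × 3.166 = 0.7537.
θ_3 = arcsin 0.7537 = 48.91°.

48.9°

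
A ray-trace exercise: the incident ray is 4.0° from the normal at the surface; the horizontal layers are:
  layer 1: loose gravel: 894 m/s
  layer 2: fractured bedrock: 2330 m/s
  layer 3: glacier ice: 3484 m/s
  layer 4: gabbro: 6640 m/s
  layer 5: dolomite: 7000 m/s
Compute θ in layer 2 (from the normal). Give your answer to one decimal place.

10.5°

Ray parameter p = sin 4.0° / 894 = 7.8027e-05 s/m.
sin θ_2 = p·V_2 = 7.8027e-05 × 2330 = 0.1818.
θ_2 = arcsin 0.1818 = 10.47°.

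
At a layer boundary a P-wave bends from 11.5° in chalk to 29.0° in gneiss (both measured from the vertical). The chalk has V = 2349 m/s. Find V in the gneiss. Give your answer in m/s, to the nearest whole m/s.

5712 m/s

sin 11.5° = 0.1994; sin 29.0° = 0.4848.
V₂ = V₁·(sin θ₂/sin θ₁) = 2349·(0.4848/0.1994) = 5712.14 m/s.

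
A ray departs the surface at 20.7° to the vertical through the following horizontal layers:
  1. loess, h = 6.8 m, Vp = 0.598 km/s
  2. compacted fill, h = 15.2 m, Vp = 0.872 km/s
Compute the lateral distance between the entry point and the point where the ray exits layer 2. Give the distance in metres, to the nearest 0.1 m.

11.7 m

Apply Snell's law at each interface; in layer i the horizontal offset is hᵢ·tan θᵢ.
Layer 1: θ = 20.70°; offset = 6.8·tan 20.70° = 2.570 m.
Layer 2: sin θ = 0.872·sin 20.7°/0.598 = 0.5154, θ = 31.03°; offset = 15.2·tan 31.03° = 9.143 m.
Summing the layer offsets gives 11.712 m.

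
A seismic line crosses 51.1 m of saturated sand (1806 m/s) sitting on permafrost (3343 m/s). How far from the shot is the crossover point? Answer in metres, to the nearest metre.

x_cross = 2h·√((V₂+V₁)/(V₂−V₁)).
(V₂+V₁)/(V₂−V₁) = (3343+1806)/(3343−1806) = 3.3500; √ = 1.8303.
x_cross = 2·51.1·1.8303 = 187.06 m.

187 m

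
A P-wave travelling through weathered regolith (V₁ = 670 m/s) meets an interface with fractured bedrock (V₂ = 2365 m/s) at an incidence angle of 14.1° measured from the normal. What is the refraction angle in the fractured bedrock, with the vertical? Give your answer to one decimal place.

sin θ₁/V₁ = sin θ₂/V₂ ⇒ sin θ₂ = 2365·sin 14.1°/670 = 2365·0.2436/670 = 0.8599.
θ₂ = sin⁻¹(0.8599) = 59.31° (from vertical).

59.3°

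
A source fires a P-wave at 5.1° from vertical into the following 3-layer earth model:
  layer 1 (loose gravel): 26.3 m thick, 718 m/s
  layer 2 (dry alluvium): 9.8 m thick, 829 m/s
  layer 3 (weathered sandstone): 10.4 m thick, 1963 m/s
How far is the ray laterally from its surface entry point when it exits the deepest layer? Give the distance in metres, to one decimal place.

6.0 m

Apply Snell's law at each interface; in layer i the horizontal offset is hᵢ·tan θᵢ.
Layer 1: θ = 5.10°; offset = 26.3·tan 5.10° = 2.347 m.
Layer 2: sin θ = 829·sin 5.1°/718 = 0.1026, θ = 5.89°; offset = 9.8·tan 5.89° = 1.011 m.
Layer 3: sin θ = 1963·sin 5.1°/718 = 0.2430, θ = 14.07°; offset = 10.4·tan 14.07° = 2.606 m.
Total horizontal offset = 5.964 m.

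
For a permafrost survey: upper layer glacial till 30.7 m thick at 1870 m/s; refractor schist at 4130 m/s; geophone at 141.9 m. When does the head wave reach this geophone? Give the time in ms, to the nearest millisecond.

64 ms

θ_c = arcsin(V₁/V₂) = arcsin(1870/4130) = 26.92°, cos θ_c = 0.8916.
Intercept time tᵢ = 2h cos θ_c / V₁ = 2·30.7·0.8916/1870 = 0.02928 s.
t = x/V₂ + tᵢ = 141.9/4130 + 0.02928 = 0.06363 s.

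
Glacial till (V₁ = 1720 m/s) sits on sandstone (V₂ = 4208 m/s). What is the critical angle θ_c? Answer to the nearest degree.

At critical incidence the refracted ray runs along the interface (θ₂ = 90°), so sin θ_c = V₁/V₂.
θ_c = arcsin(1720/4208) = arcsin 0.4087 = 24.13°.

24°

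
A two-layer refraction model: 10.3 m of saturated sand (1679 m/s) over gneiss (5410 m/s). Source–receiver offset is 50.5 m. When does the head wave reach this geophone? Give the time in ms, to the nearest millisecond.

21 ms

t = x/V₂ + 2h·√(V₂²−V₁²)/(V₁V₂).
√(V₂²−V₁²) = √(5410²−1679²) = 5142.9 m/s; delay term = 2·10.3·5142.9/(1679·5410) = 0.01166 s.
t = 50.5/5410 + 0.01166 = 0.02100 s.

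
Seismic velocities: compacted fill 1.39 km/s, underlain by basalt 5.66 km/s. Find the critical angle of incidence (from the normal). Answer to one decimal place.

14.2°

Critical incidence: sin θ_c = V₁/V₂ = 1.39/5.66 = 0.2456.
θ_c = arcsin 0.2456 = 14.22°.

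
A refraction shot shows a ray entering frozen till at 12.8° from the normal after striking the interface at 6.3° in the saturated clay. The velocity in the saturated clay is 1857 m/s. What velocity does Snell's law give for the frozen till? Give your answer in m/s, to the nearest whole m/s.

sin 6.3° = 0.1097; sin 12.8° = 0.2215.
V₂ = V₁·(sin θ₂/sin θ₁) = 1857·(0.2215/0.1097) = 3749.20 m/s.

3749 m/s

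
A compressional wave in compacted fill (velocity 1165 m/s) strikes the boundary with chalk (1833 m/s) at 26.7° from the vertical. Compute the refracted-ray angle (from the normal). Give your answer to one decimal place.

45.0°

Snell's law: sin θ₂ = (V₂/V₁)·sin θ₁ = (1833/1165)·sin 26.7° = 0.7070.
θ₂ = arcsin 0.7070 = 44.99° from the normal.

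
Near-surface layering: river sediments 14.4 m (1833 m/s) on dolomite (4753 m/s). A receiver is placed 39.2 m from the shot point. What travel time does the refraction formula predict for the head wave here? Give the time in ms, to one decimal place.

22.7 ms

θ_c = arcsin(V₁/V₂) = arcsin(1833/4753) = 22.68°, cos θ_c = 0.9226.
Intercept time tᵢ = 2h cos θ_c / V₁ = 2·14.4·0.9226/1833 = 0.01450 s.
t = x/V₂ + tᵢ = 39.2/4753 + 0.01450 = 0.02274 s.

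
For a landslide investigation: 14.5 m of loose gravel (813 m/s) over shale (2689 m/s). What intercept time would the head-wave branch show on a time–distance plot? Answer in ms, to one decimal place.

34.0 ms

θ_c = arcsin(V₁/V₂) = arcsin(813/2689) = 17.60°; cos θ_c = 0.9532.
tᵢ = 2h·cos θ_c / V₁ = 2·14.5·0.9532 / 813 = 0.03400 s.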